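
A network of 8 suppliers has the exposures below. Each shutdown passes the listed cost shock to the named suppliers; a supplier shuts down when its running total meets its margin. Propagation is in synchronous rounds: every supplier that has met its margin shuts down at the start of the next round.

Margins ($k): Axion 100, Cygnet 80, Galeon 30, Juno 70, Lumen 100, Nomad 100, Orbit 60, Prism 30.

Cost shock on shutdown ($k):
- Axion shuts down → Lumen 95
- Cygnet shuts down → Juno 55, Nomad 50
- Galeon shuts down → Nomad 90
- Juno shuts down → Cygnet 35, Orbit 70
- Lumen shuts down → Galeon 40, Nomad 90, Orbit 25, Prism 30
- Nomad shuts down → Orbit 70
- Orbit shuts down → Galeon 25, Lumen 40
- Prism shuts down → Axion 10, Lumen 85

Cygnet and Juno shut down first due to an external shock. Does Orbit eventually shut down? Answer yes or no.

yes

Round 1 — Cygnet, Juno shut down (initial).
  Nomad: +50 → 50 < 100
  Orbit: +70 → 70 ≥ 60
Round 2 — Orbit shuts down.
  Galeon: +25 → 25 < 30
  Lumen: +40 → 40 < 100
No further shutdowns.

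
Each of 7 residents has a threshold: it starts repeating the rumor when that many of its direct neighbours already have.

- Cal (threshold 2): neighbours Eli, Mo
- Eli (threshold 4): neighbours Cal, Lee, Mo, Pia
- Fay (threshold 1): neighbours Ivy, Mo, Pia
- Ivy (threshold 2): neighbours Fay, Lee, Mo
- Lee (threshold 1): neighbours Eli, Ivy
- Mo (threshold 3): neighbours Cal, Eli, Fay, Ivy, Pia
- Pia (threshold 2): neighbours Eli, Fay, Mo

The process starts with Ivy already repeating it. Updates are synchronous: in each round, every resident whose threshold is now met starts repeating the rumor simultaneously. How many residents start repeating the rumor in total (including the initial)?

3

Round 1 — Ivy starts repeating the rumor (initial).
Round 2 — checking thresholds:
  Fay: 1 of 3 neighbours ≥ 1, starts repeating the rumor.
  Lee: 1 of 2 neighbours ≥ 1, starts repeating the rumor.
  Mo: 1 of 5 neighbours < 3, not yet.
Round 3 — no new spreads; cascade stops.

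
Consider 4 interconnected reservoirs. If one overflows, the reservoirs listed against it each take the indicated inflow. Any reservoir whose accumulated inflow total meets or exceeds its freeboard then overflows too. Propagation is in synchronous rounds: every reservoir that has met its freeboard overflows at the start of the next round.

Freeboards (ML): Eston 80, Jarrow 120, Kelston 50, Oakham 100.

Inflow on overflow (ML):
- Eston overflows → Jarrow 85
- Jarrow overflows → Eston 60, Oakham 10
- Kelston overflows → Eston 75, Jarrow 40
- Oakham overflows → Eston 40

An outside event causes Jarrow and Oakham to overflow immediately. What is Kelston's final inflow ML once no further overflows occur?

Round 1 — Jarrow, Oakham overflow (initial).
  Eston: +60+40 → 100 ≥ 80
Round 2 — Eston overflows.
No further overflows.

0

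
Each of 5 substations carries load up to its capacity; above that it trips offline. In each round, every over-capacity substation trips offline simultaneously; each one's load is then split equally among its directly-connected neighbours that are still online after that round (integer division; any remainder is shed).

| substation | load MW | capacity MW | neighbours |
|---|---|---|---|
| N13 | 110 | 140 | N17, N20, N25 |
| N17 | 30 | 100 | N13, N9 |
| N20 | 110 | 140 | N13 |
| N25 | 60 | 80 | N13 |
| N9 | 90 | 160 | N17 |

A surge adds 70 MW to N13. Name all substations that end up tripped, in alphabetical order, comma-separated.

Round 1 — N13 at 180 > 140. N13 trips offline.
  N13 sheds 180 MW to N17, N20, N25: 60 each.
    N17: 30+60 = 90 ≤ 100
    N20: 110+60 = 170 > 140
    N25: 60+60 = 120 > 80
Round 2 — N20, N25 trip offline.
  N20 sheds 170 MW: no online neighbours, lost.
  N25 sheds 120 MW: no online neighbours, lost.
No further trips.

N13, N20, N25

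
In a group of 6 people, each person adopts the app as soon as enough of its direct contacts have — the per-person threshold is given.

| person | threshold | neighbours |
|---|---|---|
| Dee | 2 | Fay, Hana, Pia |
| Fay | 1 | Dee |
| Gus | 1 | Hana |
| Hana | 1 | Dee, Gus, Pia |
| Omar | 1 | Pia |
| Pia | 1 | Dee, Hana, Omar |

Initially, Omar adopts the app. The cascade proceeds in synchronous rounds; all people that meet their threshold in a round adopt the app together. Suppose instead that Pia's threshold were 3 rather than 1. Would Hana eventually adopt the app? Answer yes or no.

no

With Pia's threshold at 3:
Round 1 — Omar adopts the app (initial).
Round 2 — no new adoptions; cascade stops.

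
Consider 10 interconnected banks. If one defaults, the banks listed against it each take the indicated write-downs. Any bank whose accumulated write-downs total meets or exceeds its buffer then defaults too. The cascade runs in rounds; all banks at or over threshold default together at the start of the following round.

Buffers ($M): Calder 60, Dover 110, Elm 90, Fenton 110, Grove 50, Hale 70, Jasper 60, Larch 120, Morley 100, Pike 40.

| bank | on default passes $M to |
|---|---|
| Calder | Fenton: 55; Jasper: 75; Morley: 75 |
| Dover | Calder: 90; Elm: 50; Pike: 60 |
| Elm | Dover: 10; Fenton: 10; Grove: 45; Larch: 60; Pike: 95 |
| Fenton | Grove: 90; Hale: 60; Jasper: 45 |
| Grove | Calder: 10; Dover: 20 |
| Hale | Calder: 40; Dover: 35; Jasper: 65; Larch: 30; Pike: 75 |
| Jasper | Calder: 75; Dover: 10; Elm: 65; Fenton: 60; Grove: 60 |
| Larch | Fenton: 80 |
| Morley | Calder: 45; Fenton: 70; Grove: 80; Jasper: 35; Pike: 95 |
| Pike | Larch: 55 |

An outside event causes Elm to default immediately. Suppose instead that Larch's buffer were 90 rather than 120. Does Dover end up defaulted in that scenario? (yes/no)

no

With Larch's buffer at 90:
Round 1 — Elm defaults (initial).
  Dover: +10 → 10 < 110
  Fenton: +10 → 10 < 110
  Grove: +45 → 45 < 50
  Larch: +60 → 60 < 90
  Pike: +95 → 95 ≥ 40
Round 2 — Pike defaults.
  Larch: +55 → 115 ≥ 90
Round 3 — Larch defaults.
  Fenton: +80 → 90 < 110
No further defaults.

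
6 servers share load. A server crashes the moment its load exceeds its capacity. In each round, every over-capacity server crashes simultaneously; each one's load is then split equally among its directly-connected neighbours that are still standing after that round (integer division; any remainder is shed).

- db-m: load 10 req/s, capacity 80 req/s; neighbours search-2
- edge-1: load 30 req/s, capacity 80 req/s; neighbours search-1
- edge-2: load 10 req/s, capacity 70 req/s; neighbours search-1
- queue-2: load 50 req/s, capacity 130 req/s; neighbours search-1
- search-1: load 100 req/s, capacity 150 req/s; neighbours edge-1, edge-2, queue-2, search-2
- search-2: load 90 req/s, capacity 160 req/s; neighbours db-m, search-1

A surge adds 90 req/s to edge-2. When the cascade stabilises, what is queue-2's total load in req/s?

Round 1 — edge-2 at 100 > 70. edge-2 crashes.
  edge-2 sheds 100 req/s to search-1: 100 each.
    search-1: 100+100 = 200 > 150
Round 2 — search-1 crashes.
  search-1 sheds 200 req/s to edge-1, queue-2, search-2: 66 each (2 lost).
    edge-1: 30+66 = 96 > 80
    queue-2: 50+66 = 116 ≤ 130
    search-2: 90+66 = 156 ≤ 160
Round 3 — edge-1 crashes.
  edge-1 sheds 96 req/s: no online neighbours, lost.
No further crashes.

116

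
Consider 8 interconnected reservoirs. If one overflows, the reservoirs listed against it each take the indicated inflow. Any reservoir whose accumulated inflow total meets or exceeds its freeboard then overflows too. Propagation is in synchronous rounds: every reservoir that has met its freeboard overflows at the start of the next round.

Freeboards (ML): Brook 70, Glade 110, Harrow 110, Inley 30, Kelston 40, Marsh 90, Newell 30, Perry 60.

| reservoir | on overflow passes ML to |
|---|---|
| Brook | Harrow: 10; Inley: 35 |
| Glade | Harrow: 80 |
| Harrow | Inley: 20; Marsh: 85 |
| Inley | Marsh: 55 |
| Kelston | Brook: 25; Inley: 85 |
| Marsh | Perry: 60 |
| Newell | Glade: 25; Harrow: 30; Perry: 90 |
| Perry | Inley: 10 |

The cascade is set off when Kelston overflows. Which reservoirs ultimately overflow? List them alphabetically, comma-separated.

Inley, Kelston

Round 1 — Kelston overflows (initial).
  Brook: +25 → 25 < 70
  Inley: +85 → 85 ≥ 30
Round 2 — Inley overflows.
  Marsh: +55 → 55 < 90
No further overflows.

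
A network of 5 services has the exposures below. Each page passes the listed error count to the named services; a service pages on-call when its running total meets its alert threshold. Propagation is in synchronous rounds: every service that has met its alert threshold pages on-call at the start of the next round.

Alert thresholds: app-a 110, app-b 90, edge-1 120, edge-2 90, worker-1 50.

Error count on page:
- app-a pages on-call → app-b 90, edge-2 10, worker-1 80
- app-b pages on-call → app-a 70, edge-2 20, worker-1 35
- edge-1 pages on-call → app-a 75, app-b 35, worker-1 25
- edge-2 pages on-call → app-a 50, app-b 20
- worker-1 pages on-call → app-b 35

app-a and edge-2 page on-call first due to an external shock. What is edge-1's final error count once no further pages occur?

0

Round 1 — app-a, edge-2 page on-call (initial).
  app-b: +90+20 → 110 ≥ 90
  worker-1: +80 → 80 ≥ 50
Round 2 — app-b, worker-1 page on-call.
No further pages.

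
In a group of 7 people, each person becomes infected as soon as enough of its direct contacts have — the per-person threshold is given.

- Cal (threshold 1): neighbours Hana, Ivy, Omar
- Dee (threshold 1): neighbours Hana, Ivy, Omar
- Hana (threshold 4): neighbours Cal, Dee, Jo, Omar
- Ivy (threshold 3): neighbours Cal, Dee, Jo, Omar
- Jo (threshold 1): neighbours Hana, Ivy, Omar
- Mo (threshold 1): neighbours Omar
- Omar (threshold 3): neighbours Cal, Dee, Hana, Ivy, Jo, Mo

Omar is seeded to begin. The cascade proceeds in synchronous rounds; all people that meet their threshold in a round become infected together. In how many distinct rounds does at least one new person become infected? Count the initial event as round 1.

3

Round 1 — Omar becomes infected (initial).
Round 2 — checking thresholds:
  Cal: 1 of 3 neighbours ≥ 1, becomes infected.
  Dee: 1 of 3 neighbours ≥ 1, becomes infected.
  Hana: 1 of 4 neighbours < 4, below threshold.
  Ivy: 1 of 4 neighbours < 3, below threshold.
  Jo: 1 of 3 neighbours ≥ 1, becomes infected.
  Mo: 1 of 1 neighbours ≥ 1, becomes infected.
Round 3 — checking thresholds:
  Hana: 4 of 4 neighbours ≥ 4, becomes infected.
  Ivy: 4 of 4 neighbours ≥ 3, becomes infected.
Round 4 — no new infections; cascade stops.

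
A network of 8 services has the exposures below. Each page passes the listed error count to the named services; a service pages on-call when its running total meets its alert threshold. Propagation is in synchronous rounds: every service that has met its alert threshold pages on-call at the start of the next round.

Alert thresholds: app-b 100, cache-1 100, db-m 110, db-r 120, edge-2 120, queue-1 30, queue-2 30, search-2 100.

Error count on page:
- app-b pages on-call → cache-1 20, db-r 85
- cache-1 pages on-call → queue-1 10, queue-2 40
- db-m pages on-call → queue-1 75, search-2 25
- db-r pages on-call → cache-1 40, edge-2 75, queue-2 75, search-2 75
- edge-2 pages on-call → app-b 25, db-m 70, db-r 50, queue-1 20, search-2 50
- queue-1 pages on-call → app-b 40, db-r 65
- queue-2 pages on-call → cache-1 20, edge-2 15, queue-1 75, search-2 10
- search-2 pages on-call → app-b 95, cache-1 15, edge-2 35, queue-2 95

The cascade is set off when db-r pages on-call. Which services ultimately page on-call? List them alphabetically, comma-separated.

Round 1 — db-r pages on-call (initial).
  cache-1: +40 → 40 < 100
  edge-2: +75 → 75 < 120
  queue-2: +75 → 75 ≥ 30
  search-2: +75 → 75 < 100
Round 2 — queue-2 pages on-call.
  cache-1: +20 → 60 < 100
  edge-2: +15 → 90 < 120
  queue-1: +75 → 75 ≥ 30
  search-2: +10 → 85 < 100
Round 3 — queue-1 pages on-call.
  app-b: +40 → 40 < 100
No further pages.

db-r, queue-1, queue-2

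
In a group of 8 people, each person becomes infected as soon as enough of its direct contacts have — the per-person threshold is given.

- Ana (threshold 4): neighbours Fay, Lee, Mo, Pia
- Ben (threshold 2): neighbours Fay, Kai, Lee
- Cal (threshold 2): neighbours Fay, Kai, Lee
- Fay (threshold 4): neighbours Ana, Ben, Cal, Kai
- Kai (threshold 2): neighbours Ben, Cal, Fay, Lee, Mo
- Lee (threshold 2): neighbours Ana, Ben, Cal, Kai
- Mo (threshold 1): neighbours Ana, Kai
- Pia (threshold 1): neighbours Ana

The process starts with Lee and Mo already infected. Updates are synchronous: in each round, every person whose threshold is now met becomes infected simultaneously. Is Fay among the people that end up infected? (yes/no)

Round 1 — Lee, Mo become infected (initial).
Round 2 — checking thresholds:
  Ana: 2 of 4 neighbours < 4, not yet.
  Ben: 1 of 3 neighbours < 2, not yet.
  Cal: 1 of 3 neighbours < 2, not yet.
  Kai: 2 of 5 neighbours ≥ 2, becomes infected.
Round 3 — checking thresholds:
  Ana: 2 of 4 neighbours < 4, not yet.
  Ben: 2 of 3 neighbours ≥ 2, becomes infected.
  Cal: 2 of 3 neighbours ≥ 2, becomes infected.
  Fay: 1 of 4 neighbours < 4, not yet.
Round 4 — no new infections; cascade stops.

no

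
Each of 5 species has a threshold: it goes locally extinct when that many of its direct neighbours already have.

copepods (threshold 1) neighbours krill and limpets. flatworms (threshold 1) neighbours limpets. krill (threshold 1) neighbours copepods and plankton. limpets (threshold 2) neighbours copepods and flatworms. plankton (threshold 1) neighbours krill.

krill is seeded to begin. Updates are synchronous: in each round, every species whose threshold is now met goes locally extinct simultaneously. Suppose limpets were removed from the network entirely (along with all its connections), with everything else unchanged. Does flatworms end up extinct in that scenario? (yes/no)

no

With limpets removed:
Round 1 — krill goes locally extinct (initial).
Round 2 — checking thresholds:
  copepods: 1 of 1 neighbours ≥ 1, goes locally extinct.
  plankton: 1 of 1 neighbours ≥ 1, goes locally extinct.
Round 3 — no new extinctions; cascade stops.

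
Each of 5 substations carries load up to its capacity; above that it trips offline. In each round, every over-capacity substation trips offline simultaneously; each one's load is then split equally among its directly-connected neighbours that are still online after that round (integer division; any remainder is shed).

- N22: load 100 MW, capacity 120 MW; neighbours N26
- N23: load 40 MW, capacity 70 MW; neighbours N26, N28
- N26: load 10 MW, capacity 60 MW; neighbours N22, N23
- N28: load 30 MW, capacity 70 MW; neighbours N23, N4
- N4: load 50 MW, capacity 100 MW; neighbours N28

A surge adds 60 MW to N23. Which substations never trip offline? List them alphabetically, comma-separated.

Round 1 — N23 at 100 > 70. N23 trips offline.
  N23 sheds 100 MW to N26, N28: 50 each.
    N26: 10+50 = 60 ≤ 60
    N28: 30+50 = 80 > 70
Round 2 — N28 trips offline.
  N28 sheds 80 MW to N4: 80 each.
    N4: 50+80 = 130 > 100
Round 3 — N4 trips offline.
  N4 sheds 130 MW: no online neighbours, lost.
No further trips.

N22, N26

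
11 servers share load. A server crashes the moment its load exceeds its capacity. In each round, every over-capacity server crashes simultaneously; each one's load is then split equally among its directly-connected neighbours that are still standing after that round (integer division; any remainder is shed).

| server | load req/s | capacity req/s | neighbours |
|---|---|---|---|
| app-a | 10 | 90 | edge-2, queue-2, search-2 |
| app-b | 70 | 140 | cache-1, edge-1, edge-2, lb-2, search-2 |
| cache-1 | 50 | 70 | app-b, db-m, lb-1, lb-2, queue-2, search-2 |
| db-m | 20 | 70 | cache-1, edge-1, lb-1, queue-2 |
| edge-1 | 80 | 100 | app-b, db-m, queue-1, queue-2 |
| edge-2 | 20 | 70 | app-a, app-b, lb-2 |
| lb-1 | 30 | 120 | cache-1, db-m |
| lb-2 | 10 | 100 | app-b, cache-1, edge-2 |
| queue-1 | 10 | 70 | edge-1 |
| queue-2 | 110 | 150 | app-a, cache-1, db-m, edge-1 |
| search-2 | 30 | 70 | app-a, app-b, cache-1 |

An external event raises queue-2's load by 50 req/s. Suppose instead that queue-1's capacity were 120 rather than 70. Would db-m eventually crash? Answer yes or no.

With queue-1's capacity at 120:
Round 1 — queue-2 at 160 > 150. queue-2 crashes.
  queue-2 sheds 160 req/s to app-a, cache-1, db-m, edge-1: 40 each.
    app-a: 10+40 = 50 ≤ 90
    cache-1: 50+40 = 90 > 70
    db-m: 20+40 = 60 ≤ 70
    edge-1: 80+40 = 120 > 100
Round 2 — cache-1, edge-1 crash.
  cache-1 sheds 90 req/s to app-b, db-m, lb-1, lb-2, search-2: 18 each.
    app-b: 70+18 = 88 ≤ 140
    db-m: 60+18 = 78 > 70
    lb-1: 30+18 = 48 ≤ 120
    lb-2: 10+18 = 28 ≤ 100
    search-2: 30+18 = 48 ≤ 70
  edge-1 sheds 120 req/s to app-b, db-m, queue-1: 40 each.
    app-b: 88+40 = 128 ≤ 140
    db-m: 78+40 = 118 > 70
    queue-1: 10+40 = 50 ≤ 120
Round 3 — db-m crashes.
  db-m sheds 118 req/s to lb-1: 118 each.
    lb-1: 48+118 = 166 > 120
Round 4 — lb-1 crashes.
  lb-1 sheds 166 req/s: no online neighbours, lost.
No further crashes.

yes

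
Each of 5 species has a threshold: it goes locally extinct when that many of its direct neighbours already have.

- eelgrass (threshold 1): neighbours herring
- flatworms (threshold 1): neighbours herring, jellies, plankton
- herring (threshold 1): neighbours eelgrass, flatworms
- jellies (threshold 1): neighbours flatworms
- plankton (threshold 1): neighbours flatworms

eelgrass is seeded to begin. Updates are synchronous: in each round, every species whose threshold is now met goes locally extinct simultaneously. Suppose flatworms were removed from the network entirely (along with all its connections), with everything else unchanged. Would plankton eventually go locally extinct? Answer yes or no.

With flatworms removed:
Round 1 — eelgrass goes locally extinct (initial).
Round 2 — checking thresholds:
  herring: 1 of 1 neighbours ≥ 1, goes locally extinct.
Round 3 — no new extinctions; cascade stops.

no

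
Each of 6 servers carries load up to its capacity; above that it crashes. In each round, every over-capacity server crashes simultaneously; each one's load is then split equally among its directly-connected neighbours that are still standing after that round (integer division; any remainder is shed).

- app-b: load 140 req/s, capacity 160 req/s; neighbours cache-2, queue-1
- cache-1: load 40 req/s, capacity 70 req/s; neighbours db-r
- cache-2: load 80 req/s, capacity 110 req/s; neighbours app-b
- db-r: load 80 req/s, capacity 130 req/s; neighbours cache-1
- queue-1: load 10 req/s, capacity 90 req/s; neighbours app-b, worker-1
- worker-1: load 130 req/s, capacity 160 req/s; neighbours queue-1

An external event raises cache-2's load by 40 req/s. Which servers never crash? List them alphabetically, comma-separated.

cache-1, db-r

Round 1 — cache-2 at 120 > 110. cache-2 crashes.
  cache-2 sheds 120 req/s to app-b: 120 each.
    app-b: 140+120 = 260 > 160
Round 2 — app-b crashes.
  app-b sheds 260 req/s to queue-1: 260 each.
    queue-1: 10+260 = 270 > 90
Round 3 — queue-1 crashes.
  queue-1 sheds 270 req/s to worker-1: 270 each.
    worker-1: 130+270 = 400 > 160
Round 4 — worker-1 crashes.
  worker-1 sheds 400 req/s: no online neighbours, lost.
No further crashes.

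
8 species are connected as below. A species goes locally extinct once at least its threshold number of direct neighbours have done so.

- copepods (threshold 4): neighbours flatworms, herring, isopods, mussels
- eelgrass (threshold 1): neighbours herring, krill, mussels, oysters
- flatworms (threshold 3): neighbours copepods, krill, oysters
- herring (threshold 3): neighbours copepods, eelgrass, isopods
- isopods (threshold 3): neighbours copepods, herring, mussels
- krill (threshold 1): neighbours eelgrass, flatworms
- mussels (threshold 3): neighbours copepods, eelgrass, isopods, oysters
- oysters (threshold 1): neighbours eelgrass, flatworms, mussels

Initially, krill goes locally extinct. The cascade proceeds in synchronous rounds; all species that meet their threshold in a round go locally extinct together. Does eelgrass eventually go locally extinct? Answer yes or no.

Round 1 — krill goes locally extinct (initial).
Round 2 — checking thresholds:
  eelgrass: 1 of 4 neighbours ≥ 1, goes locally extinct.
  flatworms: 1 of 3 neighbours < 3, not yet.
Round 3 — checking thresholds:
  flatworms: 1 of 3 neighbours < 3, not yet.
  herring: 1 of 3 neighbours < 3, not yet.
  mussels: 1 of 4 neighbours < 3, not yet.
  oysters: 1 of 3 neighbours ≥ 1, goes locally extinct.
Round 4 — no new extinctions; cascade stops.

yes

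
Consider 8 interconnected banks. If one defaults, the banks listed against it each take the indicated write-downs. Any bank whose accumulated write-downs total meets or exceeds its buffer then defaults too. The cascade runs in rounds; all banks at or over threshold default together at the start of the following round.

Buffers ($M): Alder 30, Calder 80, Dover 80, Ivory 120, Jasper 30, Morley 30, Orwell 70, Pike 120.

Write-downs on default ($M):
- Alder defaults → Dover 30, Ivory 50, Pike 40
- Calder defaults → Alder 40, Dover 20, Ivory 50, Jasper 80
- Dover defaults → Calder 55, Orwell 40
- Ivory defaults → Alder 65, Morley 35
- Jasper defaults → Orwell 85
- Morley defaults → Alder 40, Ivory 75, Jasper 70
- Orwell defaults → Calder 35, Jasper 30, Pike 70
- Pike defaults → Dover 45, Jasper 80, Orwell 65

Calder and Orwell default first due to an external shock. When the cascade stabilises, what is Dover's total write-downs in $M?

Round 1 — Calder, Orwell default (initial).
  Alder: +40 → 40 ≥ 30
  Dover: +20 → 20 < 80
  Ivory: +50 → 50 < 120
  Jasper: +80+30 → 110 ≥ 30
  Pike: +70 → 70 < 120
Round 2 — Alder, Jasper default.
  Dover: +30 → 50 < 80
  Ivory: +50 → 100 < 120
  Pike: +40 → 110 < 120
No further defaults.

50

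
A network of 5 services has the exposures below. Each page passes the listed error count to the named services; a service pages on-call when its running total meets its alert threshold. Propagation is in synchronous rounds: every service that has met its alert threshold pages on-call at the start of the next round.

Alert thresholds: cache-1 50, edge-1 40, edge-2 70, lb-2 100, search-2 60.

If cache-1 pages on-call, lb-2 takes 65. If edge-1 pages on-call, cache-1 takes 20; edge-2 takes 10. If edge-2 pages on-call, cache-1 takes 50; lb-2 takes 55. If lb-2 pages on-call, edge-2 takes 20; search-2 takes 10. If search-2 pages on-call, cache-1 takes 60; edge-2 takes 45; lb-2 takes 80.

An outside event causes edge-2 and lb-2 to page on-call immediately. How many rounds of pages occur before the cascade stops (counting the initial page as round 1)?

2

Round 1 — edge-2, lb-2 page on-call (initial).
  cache-1: +50 → 50 ≥ 50
  search-2: +10 → 10 < 60
Round 2 — cache-1 pages on-call.
No further pages.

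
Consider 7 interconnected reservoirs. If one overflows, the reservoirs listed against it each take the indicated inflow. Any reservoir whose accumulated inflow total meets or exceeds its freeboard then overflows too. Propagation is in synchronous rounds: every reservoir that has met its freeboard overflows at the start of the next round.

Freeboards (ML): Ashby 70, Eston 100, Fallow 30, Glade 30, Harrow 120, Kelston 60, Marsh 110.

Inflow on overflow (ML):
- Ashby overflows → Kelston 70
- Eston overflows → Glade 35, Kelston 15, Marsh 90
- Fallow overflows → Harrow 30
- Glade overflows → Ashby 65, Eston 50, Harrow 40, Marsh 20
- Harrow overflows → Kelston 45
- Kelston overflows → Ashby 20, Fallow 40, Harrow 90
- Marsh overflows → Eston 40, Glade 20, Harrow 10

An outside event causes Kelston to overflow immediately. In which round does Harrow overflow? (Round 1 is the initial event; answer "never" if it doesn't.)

Round 1 — Kelston overflows (initial).
  Ashby: +20 → 20 < 70
  Fallow: +40 → 40 ≥ 30
  Harrow: +90 → 90 < 120
Round 2 — Fallow overflows.
  Harrow: +30 → 120 ≥ 120
Round 3 — Harrow overflows.
No further overflows.

3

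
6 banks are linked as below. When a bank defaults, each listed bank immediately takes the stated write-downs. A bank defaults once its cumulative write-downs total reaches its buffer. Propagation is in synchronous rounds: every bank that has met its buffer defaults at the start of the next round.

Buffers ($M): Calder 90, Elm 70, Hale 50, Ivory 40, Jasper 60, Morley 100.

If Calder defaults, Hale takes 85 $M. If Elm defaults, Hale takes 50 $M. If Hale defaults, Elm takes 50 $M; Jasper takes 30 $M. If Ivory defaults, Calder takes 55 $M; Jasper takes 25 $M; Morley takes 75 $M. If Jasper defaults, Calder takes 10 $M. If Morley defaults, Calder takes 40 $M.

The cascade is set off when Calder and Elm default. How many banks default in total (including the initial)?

Round 1 — Calder, Elm default (initial).
  Hale: +85+50 → 135 ≥ 50
Round 2 — Hale defaults.
  Jasper: +30 → 30 < 60
No further defaults.

3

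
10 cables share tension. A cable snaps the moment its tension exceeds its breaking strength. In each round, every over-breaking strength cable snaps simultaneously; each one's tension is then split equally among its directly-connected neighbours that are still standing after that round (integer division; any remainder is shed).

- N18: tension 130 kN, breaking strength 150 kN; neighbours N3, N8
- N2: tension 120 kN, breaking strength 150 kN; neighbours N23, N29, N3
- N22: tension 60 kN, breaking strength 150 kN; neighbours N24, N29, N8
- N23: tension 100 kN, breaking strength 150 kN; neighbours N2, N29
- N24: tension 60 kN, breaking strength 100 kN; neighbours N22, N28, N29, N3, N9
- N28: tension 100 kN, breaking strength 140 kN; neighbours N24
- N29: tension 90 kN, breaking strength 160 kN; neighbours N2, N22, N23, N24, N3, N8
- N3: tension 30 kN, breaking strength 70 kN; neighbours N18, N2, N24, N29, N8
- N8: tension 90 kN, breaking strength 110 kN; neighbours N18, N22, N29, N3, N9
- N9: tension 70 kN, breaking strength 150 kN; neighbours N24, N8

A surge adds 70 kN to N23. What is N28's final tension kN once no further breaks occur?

Round 1 — N23 at 170 > 150. N23 snaps.
  N23 sheds 170 kN to N2, N29: 85 each.
    N2: 120+85 = 205 > 150
    N29: 90+85 = 175 > 160
Round 2 — N2, N29 snap.
  N2 sheds 205 kN to N3: 205 each.
    N3: 30+205 = 235 > 70
  N29 sheds 175 kN to N22, N24, N3, N8: 43 each (3 lost).
    N22: 60+43 = 103 ≤ 150
    N24: 60+43 = 103 > 100
    N3: 235+43 = 278 > 70
    N8: 90+43 = 133 > 110
Round 3 — N24, N3, N8 snap.
  N24 sheds 103 kN to N22, N28, N9: 34 each (1 lost).
    N22: 103+34 = 137 ≤ 150
    N28: 100+34 = 134 ≤ 140
    N9: 70+34 = 104 ≤ 150
  N3 sheds 278 kN to N18: 278 each.
    N18: 130+278 = 408 > 150
  N8 sheds 133 kN to N18, N22, N9: 44 each (1 lost).
    N18: 408+44 = 452 > 150
    N22: 137+44 = 181 > 150
    N9: 104+44 = 148 ≤ 150
Round 4 — N18, N22 snap.
  N18 sheds 452 kN: no online neighbours, lost.
  N22 sheds 181 kN: no online neighbours, lost.
No further breaks.

134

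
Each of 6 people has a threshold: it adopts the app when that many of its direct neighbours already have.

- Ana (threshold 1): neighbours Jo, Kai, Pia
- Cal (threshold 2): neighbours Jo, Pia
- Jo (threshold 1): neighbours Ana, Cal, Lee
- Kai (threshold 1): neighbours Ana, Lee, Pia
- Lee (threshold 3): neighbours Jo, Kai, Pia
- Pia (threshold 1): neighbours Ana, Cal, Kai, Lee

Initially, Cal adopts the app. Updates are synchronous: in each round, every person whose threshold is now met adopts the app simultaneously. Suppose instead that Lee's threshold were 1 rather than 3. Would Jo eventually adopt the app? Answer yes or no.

With Lee's threshold at 1:
Round 1 — Cal adopts the app (initial).
Round 2 — checking thresholds:
  Jo: 1 of 3 neighbours ≥ 1, adopts the app.
  Pia: 1 of 4 neighbours ≥ 1, adopts the app.
Round 3 — checking thresholds:
  Ana: 2 of 3 neighbours ≥ 1, adopts the app.
  Kai: 1 of 3 neighbours ≥ 1, adopts the app.
  Lee: 2 of 3 neighbours ≥ 1, adopts the app.
Round 4 — no new adoptions; cascade stops.

yes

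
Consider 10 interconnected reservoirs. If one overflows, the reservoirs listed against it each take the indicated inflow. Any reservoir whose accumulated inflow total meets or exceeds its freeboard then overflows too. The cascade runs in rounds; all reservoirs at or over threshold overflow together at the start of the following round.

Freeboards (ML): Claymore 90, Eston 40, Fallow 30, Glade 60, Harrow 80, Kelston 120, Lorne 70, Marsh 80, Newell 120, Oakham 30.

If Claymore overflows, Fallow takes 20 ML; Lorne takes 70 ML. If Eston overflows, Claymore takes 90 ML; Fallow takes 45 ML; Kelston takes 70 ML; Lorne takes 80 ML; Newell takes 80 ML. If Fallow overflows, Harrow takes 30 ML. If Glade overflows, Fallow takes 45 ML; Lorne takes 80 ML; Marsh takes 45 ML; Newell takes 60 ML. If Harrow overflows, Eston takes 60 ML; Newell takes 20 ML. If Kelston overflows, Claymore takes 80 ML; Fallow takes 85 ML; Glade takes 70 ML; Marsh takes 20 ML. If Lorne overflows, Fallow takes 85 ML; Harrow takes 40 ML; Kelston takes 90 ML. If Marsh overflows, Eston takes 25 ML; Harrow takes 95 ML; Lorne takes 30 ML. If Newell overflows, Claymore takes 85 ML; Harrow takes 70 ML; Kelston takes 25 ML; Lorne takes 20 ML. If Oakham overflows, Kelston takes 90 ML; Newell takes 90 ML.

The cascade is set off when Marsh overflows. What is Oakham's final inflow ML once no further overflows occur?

Round 1 — Marsh overflows (initial).
  Eston: +25 → 25 < 40
  Harrow: +95 → 95 ≥ 80
  Lorne: +30 → 30 < 70
Round 2 — Harrow overflows.
  Eston: +60 → 85 ≥ 40
  Newell: +20 → 20 < 120
Round 3 — Eston overflows.
  Claymore: +90 → 90 ≥ 90
  Fallow: +45 → 45 ≥ 30
  Kelston: +70 → 70 < 120
  Lorne: +80 → 110 ≥ 70
  Newell: +80 → 100 < 120
Round 4 — Claymore, Fallow, Lorne overflow.
  Kelston: +90 → 160 ≥ 120
Round 5 — Kelston overflows.
  Glade: +70 → 70 ≥ 60
Round 6 — Glade overflows.
  Newell: +60 → 160 ≥ 120
Round 7 — Newell overflows.
No further overflows.

0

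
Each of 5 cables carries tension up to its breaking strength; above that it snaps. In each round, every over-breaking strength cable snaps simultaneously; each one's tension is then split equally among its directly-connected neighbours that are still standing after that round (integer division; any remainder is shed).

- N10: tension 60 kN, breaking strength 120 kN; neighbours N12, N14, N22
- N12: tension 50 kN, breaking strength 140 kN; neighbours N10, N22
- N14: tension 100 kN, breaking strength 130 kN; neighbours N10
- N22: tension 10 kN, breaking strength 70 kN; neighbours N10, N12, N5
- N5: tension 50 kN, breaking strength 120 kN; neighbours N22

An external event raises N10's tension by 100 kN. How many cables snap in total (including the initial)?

Round 1 — N10 at 160 > 120. N10 snaps.
  N10 sheds 160 kN to N12, N14, N22: 53 each (1 lost).
    N12: 50+53 = 103 ≤ 140
    N14: 100+53 = 153 > 130
    N22: 10+53 = 63 ≤ 70
Round 2 — N14 snaps.
  N14 sheds 153 kN: no online neighbours, lost.
No further breaks.

2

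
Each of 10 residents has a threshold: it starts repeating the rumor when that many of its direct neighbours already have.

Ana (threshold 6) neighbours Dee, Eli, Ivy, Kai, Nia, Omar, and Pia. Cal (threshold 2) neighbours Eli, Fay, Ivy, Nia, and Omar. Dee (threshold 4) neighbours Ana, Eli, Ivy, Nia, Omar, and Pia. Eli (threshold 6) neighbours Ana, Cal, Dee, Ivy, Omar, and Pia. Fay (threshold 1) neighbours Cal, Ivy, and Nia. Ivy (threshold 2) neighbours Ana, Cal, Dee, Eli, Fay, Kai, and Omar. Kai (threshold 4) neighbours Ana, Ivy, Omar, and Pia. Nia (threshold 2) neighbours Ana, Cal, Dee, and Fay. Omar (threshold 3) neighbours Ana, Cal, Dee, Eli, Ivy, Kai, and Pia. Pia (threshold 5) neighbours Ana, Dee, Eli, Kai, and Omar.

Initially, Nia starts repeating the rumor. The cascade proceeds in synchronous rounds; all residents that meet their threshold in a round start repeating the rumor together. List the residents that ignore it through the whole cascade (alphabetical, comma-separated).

Ana, Dee, Eli, Kai, Omar, Pia

Round 1 — Nia starts repeating the rumor (initial).
Round 2 — checking thresholds:
  Ana: 1 of 7 neighbours < 6, below threshold.
  Cal: 1 of 5 neighbours < 2, below threshold.
  Dee: 1 of 6 neighbours < 4, below threshold.
  Fay: 1 of 3 neighbours ≥ 1, starts repeating the rumor.
Round 3 — checking thresholds:
  Ana: 1 of 7 neighbours < 6, below threshold.
  Cal: 2 of 5 neighbours ≥ 2, starts repeating the rumor.
  Dee: 1 of 6 neighbours < 4, below threshold.
  Ivy: 1 of 7 neighbours < 2, below threshold.
Round 4 — checking thresholds:
  Ana: 1 of 7 neighbours < 6, below threshold.
  Dee: 1 of 6 neighbours < 4, below threshold.
  Eli: 1 of 6 neighbours < 6, below threshold.
  Ivy: 2 of 7 neighbours ≥ 2, starts repeating the rumor.
  Omar: 1 of 7 neighbours < 3, below threshold.
Round 5 — no new spreads; cascade stops.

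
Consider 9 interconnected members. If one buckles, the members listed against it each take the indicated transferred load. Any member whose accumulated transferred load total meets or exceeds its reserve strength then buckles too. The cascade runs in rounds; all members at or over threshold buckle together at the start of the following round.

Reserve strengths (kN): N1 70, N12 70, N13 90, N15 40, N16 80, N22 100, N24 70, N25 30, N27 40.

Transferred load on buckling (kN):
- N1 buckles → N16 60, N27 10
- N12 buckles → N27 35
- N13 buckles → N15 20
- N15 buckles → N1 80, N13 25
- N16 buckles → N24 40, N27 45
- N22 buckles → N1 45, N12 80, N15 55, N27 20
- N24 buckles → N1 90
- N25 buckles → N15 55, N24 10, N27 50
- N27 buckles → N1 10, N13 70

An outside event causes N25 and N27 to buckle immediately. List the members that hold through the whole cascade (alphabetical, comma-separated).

N12, N16, N22, N24

Round 1 — N25, N27 buckle (initial).
  N1: +10 → 10 < 70
  N13: +70 → 70 < 90
  N15: +55 → 55 ≥ 40
  N24: +10 → 10 < 70
Round 2 — N15 buckles.
  N1: +80 → 90 ≥ 70
  N13: +25 → 95 ≥ 90
Round 3 — N1, N13 buckle.
  N16: +60 → 60 < 80
No further bucklings.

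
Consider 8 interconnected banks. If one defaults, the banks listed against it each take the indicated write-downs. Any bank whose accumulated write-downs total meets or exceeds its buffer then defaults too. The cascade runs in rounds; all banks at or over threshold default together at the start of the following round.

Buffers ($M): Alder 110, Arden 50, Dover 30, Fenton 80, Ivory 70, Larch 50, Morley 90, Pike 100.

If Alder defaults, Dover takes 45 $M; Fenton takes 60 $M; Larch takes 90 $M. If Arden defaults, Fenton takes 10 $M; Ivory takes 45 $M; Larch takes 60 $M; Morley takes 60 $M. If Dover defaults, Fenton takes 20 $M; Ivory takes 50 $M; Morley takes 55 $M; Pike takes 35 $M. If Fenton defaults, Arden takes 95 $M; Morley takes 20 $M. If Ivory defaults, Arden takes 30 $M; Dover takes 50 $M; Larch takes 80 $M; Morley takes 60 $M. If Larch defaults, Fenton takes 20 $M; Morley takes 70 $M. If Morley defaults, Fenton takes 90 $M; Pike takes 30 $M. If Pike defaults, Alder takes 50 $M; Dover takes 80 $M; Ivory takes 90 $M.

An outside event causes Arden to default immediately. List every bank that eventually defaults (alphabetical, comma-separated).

Arden, Fenton, Larch, Morley

Round 1 — Arden defaults (initial).
  Fenton: +10 → 10 < 80
  Ivory: +45 → 45 < 70
  Larch: +60 → 60 ≥ 50
  Morley: +60 → 60 < 90
Round 2 — Larch defaults.
  Fenton: +20 → 30 < 80
  Morley: +70 → 130 ≥ 90
Round 3 — Morley defaults.
  Fenton: +90 → 120 ≥ 80
  Pike: +30 → 30 < 100
Round 4 — Fenton defaults.
No further defaults.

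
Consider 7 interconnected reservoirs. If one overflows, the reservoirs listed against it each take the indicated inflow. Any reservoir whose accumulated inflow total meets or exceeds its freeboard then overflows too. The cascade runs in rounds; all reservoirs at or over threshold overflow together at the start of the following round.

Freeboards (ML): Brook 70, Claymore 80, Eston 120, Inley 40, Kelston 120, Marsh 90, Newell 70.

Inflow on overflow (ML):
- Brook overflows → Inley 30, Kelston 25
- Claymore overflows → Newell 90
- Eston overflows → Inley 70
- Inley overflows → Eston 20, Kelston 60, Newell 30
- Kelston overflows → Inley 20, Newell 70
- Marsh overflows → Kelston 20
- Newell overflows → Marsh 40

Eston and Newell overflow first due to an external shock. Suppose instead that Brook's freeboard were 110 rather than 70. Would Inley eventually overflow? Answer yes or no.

With Brook's freeboard at 110:
Round 1 — Eston, Newell overflow (initial).
  Inley: +70 → 70 ≥ 40
  Marsh: +40 → 40 < 90
Round 2 — Inley overflows.
  Kelston: +60 → 60 < 120
No further overflows.

yes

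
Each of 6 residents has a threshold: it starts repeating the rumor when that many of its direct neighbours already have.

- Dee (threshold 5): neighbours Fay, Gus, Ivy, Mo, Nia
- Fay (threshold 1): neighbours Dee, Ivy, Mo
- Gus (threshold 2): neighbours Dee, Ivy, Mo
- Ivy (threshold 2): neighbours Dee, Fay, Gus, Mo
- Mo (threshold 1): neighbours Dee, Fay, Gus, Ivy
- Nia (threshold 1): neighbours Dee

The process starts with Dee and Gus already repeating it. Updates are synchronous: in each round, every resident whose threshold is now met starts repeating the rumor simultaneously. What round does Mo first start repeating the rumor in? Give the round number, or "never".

Round 1 — Dee, Gus start repeating the rumor (initial).
Round 2 — checking thresholds:
  Fay: 1 of 3 neighbours ≥ 1, starts repeating the rumor.
  Ivy: 2 of 4 neighbours ≥ 2, starts repeating the rumor.
  Mo: 2 of 4 neighbours ≥ 1, starts repeating the rumor.
  Nia: 1 of 1 neighbours ≥ 1, starts repeating the rumor.
Round 3 — no new spreads; cascade stops.

2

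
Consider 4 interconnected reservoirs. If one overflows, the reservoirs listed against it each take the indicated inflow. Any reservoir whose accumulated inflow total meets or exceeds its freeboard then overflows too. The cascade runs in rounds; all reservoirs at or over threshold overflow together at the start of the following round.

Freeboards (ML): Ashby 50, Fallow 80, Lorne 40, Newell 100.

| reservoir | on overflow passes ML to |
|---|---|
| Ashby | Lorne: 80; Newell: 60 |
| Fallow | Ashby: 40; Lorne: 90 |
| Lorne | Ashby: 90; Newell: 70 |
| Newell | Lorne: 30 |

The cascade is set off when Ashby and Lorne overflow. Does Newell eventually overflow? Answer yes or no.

Round 1 — Ashby, Lorne overflow (initial).
  Newell: +60+70 → 130 ≥ 100
Round 2 — Newell overflows.
No further overflows.

yes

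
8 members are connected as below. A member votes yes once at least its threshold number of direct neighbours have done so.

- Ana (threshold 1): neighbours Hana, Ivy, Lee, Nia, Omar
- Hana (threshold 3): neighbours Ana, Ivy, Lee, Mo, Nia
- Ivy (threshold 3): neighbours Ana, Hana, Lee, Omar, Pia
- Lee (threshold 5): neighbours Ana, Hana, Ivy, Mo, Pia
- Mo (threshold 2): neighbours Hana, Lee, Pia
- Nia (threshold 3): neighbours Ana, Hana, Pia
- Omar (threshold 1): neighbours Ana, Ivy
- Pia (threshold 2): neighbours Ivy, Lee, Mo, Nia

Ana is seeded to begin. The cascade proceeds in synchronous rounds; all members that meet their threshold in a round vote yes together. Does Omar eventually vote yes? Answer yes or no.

yes

Round 1 — Ana votes yes (initial).
Round 2 — checking thresholds:
  Hana: 1 of 5 neighbours < 3, holds.
  Ivy: 1 of 5 neighbours < 3, holds.
  Lee: 1 of 5 neighbours < 5, holds.
  Nia: 1 of 3 neighbours < 3, holds.
  Omar: 1 of 2 neighbours ≥ 1, votes yes.
Round 3 — no new yes votes; cascade stops.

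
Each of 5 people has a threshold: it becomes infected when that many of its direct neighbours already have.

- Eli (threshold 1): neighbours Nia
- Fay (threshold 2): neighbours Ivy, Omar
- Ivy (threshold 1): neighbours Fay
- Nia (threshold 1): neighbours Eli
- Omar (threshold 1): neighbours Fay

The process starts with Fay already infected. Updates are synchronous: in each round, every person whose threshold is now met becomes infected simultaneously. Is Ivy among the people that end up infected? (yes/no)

Round 1 — Fay becomes infected (initial).
Round 2 — checking thresholds:
  Ivy: 1 of 1 neighbours ≥ 1, becomes infected.
  Omar: 1 of 1 neighbours ≥ 1, becomes infected.
Round 3 — no new infections; cascade stops.

yes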